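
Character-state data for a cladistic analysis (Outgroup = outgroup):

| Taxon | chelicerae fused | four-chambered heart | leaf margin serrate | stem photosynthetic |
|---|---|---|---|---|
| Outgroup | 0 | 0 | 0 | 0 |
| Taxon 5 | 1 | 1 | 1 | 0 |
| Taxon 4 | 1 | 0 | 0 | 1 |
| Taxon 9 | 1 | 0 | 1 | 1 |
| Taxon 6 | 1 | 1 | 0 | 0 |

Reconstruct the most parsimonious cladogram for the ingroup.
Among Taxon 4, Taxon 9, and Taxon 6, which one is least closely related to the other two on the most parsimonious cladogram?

The outgroup has state '0' for every character, so '1' is the derived state throughout.
All ingroup taxa share the derived state '1' for chelicerae fused; it defines the ingroup but does not resolve relationships within it.
four-chambered heart (derived state '1') is shared by Taxon 5 and Taxon 6 — a synapomorphy uniting that clade.
leaf margin serrate groups Taxon 5 and Taxon 9, which is incompatible with the clades supported by the remaining characters; treating it as convergent (homoplasy) costs fewer steps than any alternative tree.
stem photosynthetic (derived state '1') is shared by Taxon 4 and Taxon 9 — a synapomorphy uniting that clade.
Most parsimonious ingroup topology: ((Taxon 5,Taxon 6),(Taxon 4,Taxon 9)).
Taxon 9 and Taxon 4 share a more recent common ancestor with each other than either does with Taxon 6, so Taxon 6 is the least closely related of the three.

Taxon 6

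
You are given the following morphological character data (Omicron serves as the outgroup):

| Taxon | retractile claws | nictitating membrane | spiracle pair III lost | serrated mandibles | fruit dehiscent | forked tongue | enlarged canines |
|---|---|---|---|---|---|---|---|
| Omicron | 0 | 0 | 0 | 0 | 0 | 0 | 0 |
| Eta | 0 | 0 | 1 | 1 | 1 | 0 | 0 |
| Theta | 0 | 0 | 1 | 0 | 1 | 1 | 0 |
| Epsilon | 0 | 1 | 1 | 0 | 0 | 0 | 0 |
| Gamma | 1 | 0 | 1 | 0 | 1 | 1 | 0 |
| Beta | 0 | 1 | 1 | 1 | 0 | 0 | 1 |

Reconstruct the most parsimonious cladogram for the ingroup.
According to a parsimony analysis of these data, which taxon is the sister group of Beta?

Epsilon

The outgroup has state '0' for every character, so '1' is the derived state throughout.
retractile claws (derived state '1') is unique to Gamma (autapomorphy; uninformative for grouping).
Only Beta and Epsilon show the derived state '1' for nictitating membrane, supporting them as a clade.
All ingroup taxa share the derived state '1' for spiracle pair III lost; it defines the ingroup but does not resolve relationships within it.
serrated mandibles (state '1') occurs in Beta and Eta but conflicts with the nesting implied by the other characters — most parsimoniously interpreted as homoplasy.
Only Eta, Gamma, and Theta show the derived state '1' for fruit dehiscent, supporting them as a clade.
forked tongue: derived state '1' in Gamma and Theta only — synapomorphy for {Gamma, Theta}.
enlarged canines (derived state '1') is unique to Beta (autapomorphy; uninformative for grouping).
Most parsimonious ingroup topology: ((Eta,(Theta,Gamma)),(Epsilon,Beta)).
Beta and Epsilon form a cherry on this tree, so they are sister taxa.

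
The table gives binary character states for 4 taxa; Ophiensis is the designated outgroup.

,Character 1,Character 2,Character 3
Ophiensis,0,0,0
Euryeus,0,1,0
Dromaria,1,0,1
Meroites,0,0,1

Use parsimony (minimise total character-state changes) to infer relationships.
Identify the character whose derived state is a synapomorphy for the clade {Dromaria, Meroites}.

The outgroup has state '0' for every character, so '1' is the derived state throughout.
Character 1 (derived state '1') is unique to Dromaria (autapomorphy; uninformative for grouping).
Character 2 (derived state '1') is unique to Euryeus (autapomorphy; uninformative for grouping).
Only Dromaria and Meroites show the derived state '1' for Character 3, supporting them as a clade.
Most parsimonious ingroup topology: (Euryeus,(Dromaria,Meroites)).
The clade {Dromaria, Meroites} is supported by Character 3: its derived state '1' occurs in exactly those taxa and in no other taxon (including the outgroup).

Character 3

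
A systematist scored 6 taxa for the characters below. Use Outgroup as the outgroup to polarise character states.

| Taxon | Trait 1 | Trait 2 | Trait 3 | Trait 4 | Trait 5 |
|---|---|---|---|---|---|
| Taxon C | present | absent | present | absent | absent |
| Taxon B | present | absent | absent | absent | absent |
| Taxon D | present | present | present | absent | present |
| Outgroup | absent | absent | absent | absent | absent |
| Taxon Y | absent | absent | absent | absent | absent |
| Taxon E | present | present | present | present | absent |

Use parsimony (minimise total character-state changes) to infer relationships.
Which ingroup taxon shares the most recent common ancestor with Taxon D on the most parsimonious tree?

The outgroup has state 'absent' for every character, so 'present' is the derived state throughout.
Trait 1 (derived state 'present') is shared by Taxon B, Taxon C, Taxon D, and Taxon E — a synapomorphy uniting that clade.
Trait 2: derived state 'present' in Taxon D and Taxon E only — synapomorphy for {Taxon D, Taxon E}.
Trait 3 (derived state 'present') is shared by Taxon C, Taxon D, and Taxon E — a synapomorphy uniting that clade.
Trait 4 (derived state 'present') is unique to Taxon E (autapomorphy; uninformative for grouping).
Trait 5: derived state 'present' in Taxon D only — an autapomorphy, so it tells us nothing about relationships among taxa.
Most parsimonious ingroup topology: ((((Taxon D,Taxon E),Taxon C),Taxon B),Taxon Y).
Taxon D and Taxon E form a cherry on this tree, so they are sister taxa.

Taxon E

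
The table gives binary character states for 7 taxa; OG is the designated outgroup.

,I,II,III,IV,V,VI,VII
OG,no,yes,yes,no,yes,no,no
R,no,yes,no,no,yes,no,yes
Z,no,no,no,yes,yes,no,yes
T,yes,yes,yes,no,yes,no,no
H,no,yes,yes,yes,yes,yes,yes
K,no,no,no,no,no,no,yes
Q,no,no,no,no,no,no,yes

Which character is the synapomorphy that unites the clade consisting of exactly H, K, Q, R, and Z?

Character polarity is set by the outgroup: the derived state is whichever differs from the outgroup's state, so for II, III, V the derived state is 'no', and for the remaining characters it is 'yes'.
I (derived state 'yes') is unique to T (autapomorphy; uninformative for grouping).
II: derived state 'no' in K, Q, and Z only — synapomorphy for {K, Q, Z}.
III (derived state 'no') is shared by K, Q, R, and Z — a synapomorphy uniting that clade.
IV (state 'yes') occurs in H and Z but conflicts with the nesting implied by the other characters — most parsimoniously interpreted as homoplasy.
V (derived state 'no') is shared by K and Q — a synapomorphy uniting that clade.
VI (derived state 'yes') is unique to H (autapomorphy; uninformative for grouping).
VII (derived state 'yes') is shared by H, K, Q, R, and Z — a synapomorphy uniting that clade.
Most parsimonious ingroup topology: (((R,(Z,(K,Q))),H),T).
The clade {H, K, Q, R, Z} is supported by VII: its derived state 'yes' occurs in exactly those taxa and in no other taxon (including the outgroup).

VII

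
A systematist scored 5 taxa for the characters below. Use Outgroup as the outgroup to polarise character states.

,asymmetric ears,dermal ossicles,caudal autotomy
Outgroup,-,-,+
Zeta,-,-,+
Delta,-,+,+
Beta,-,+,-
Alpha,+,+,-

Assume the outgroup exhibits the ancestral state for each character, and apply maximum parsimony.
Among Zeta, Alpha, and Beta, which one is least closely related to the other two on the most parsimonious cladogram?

Zeta

Character polarity is set by the outgroup: the derived state is whichever differs from the outgroup's state, so for caudal autotomy the derived state is '-', and for the remaining characters it is '+'.
asymmetric ears (derived state '+') is unique to Alpha (autapomorphy; uninformative for grouping).
dermal ossicles: derived state '+' in Alpha, Beta, and Delta only — synapomorphy for {Alpha, Beta, Delta}.
Only Alpha and Beta show the derived state '-' for caudal autotomy, supporting them as a clade.
Most parsimonious ingroup topology: (Zeta,(Delta,(Beta,Alpha))).
Beta and Alpha share a more recent common ancestor with each other than either does with Zeta, so Zeta is the least closely related of the three.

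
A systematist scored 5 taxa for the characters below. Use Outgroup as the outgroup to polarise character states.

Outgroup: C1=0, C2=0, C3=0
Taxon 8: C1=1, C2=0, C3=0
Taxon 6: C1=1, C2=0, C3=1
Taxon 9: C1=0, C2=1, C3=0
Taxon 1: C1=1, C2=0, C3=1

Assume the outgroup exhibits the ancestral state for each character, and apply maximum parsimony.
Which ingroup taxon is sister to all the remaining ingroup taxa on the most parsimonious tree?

Taxon 9

The outgroup has state '0' for every character, so '1' is the derived state throughout.
Only Taxon 1, Taxon 6, and Taxon 8 show the derived state '1' for C1, supporting them as a clade.
C2: derived state '1' in Taxon 9 only — an autapomorphy, so it tells us nothing about relationships among taxa.
C3 (derived state '1') is shared by Taxon 1 and Taxon 6 — a synapomorphy uniting that clade.
Most parsimonious ingroup topology: ((Taxon 8,(Taxon 6,Taxon 1)),Taxon 9).
Taxon 9 is sister to the clade containing all other ingroup taxa, so it is the earliest-diverging (most basal) ingroup lineage.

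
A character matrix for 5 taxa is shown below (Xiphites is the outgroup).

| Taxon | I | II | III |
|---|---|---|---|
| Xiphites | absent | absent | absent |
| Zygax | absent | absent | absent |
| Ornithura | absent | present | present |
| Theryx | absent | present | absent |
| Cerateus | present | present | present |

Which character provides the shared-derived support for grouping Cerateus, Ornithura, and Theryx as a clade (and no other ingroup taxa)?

The outgroup has state 'absent' for every character, so 'present' is the derived state throughout.
I: derived state 'present' in Cerateus only — an autapomorphy, so it tells us nothing about relationships among taxa.
II (derived state 'present') is shared by Cerateus, Ornithura, and Theryx — a synapomorphy uniting that clade.
Only Cerateus and Ornithura show the derived state 'present' for III, supporting them as a clade.
Most parsimonious ingroup topology: (Zygax,((Ornithura,Cerateus),Theryx)).
The clade {Cerateus, Ornithura, Theryx} is supported by II: its derived state 'present' occurs in exactly those taxa and in no other taxon (including the outgroup).

II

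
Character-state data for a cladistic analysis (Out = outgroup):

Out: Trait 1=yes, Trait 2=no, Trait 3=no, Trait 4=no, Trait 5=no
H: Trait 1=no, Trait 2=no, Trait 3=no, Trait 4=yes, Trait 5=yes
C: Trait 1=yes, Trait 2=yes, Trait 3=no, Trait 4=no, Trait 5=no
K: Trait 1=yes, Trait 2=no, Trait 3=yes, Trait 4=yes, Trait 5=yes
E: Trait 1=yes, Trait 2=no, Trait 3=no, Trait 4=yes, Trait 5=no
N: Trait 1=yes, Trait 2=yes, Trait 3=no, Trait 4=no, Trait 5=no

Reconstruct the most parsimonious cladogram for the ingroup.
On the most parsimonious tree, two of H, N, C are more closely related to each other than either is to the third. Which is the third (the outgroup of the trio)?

Character polarity is set by the outgroup: the derived state is whichever differs from the outgroup's state, so for Trait 1 the derived state is 'no', and for the remaining characters it is 'yes'.
Trait 1 (derived state 'no') is unique to H (autapomorphy; uninformative for grouping).
Only C and N show the derived state 'yes' for Trait 2, supporting them as a clade.
Trait 3 (derived state 'yes') is unique to K (autapomorphy; uninformative for grouping).
Trait 4 (derived state 'yes') is shared by E, H, and K — a synapomorphy uniting that clade.
Trait 5 (derived state 'yes') is shared by H and K — a synapomorphy uniting that clade.
Most parsimonious ingroup topology: (((H,K),E),(C,N)).
C and N share a more recent common ancestor with each other than either does with H, so H is the least closely related of the three.

H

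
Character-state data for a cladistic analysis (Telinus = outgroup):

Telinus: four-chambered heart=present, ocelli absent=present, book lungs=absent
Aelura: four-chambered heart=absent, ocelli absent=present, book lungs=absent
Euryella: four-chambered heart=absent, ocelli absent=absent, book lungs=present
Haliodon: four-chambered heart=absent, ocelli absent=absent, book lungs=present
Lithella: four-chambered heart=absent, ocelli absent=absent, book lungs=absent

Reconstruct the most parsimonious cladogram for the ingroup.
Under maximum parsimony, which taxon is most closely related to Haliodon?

Euryella

Character polarity is set by the outgroup: the derived state is whichever differs from the outgroup's state, so for four-chambered heart, ocelli absent the derived state is 'absent', and for the remaining characters it is 'present'.
four-chambered heart (derived state 'absent') is shared by all ingroup taxa — unites the whole ingroup.
Only Euryella, Haliodon, and Lithella show the derived state 'absent' for ocelli absent, supporting them as a clade.
book lungs (derived state 'present') is shared by Euryella and Haliodon — a synapomorphy uniting that clade.
Most parsimonious ingroup topology: (Aelura,((Euryella,Haliodon),Lithella)).
Haliodon and Euryella form a cherry on this tree, so they are sister taxa.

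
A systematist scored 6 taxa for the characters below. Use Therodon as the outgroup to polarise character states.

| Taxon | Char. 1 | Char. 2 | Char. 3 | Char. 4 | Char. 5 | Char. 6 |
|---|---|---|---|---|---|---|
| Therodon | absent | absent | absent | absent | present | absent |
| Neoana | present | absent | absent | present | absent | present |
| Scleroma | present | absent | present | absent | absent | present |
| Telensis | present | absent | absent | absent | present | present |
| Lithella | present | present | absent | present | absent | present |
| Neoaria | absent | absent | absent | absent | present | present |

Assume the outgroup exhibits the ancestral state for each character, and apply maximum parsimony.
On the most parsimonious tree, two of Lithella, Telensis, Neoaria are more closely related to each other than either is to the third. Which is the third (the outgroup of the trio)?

Character polarity is set by the outgroup: the derived state is whichever differs from the outgroup's state, so for Char. 5 the derived state is 'absent', and for the remaining characters it is 'present'.
Char. 1 (derived state 'present') is shared by Lithella, Neoana, Scleroma, and Telensis — a synapomorphy uniting that clade.
Char. 2: derived state 'present' in Lithella only — an autapomorphy, so it tells us nothing about relationships among taxa.
Char. 3 (derived state 'present') is unique to Scleroma (autapomorphy; uninformative for grouping).
Only Lithella and Neoana show the derived state 'present' for Char. 4, supporting them as a clade.
Only Lithella, Neoana, and Scleroma show the derived state 'absent' for Char. 5, supporting them as a clade.
Char. 6 (derived state 'present') is shared by all ingroup taxa — unites the whole ingroup.
Most parsimonious ingroup topology: ((((Neoana,Lithella),Scleroma),Telensis),Neoaria).
Lithella and Telensis share a more recent common ancestor with each other than either does with Neoaria, so Neoaria is the least closely related of the three.

Neoaria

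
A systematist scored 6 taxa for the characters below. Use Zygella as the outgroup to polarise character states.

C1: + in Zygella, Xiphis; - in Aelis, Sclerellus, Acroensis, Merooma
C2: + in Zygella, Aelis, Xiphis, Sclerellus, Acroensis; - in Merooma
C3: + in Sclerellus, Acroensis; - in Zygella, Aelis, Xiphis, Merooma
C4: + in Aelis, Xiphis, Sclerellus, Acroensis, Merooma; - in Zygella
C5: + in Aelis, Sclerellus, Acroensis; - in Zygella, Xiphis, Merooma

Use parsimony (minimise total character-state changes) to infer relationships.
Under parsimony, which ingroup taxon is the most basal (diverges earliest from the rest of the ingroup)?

Character polarity is set by the outgroup: the derived state is whichever differs from the outgroup's state, so for C1, C2 the derived state is '-', and for the remaining characters it is '+'.
Only Acroensis, Aelis, Merooma, and Sclerellus show the derived state '-' for C1, supporting them as a clade.
C2 (derived state '-') is unique to Merooma (autapomorphy; uninformative for grouping).
C3: derived state '+' in Acroensis and Sclerellus only — synapomorphy for {Acroensis, Sclerellus}.
All ingroup taxa share the derived state '+' for C4; it defines the ingroup but does not resolve relationships within it.
C5 (derived state '+') is shared by Acroensis, Aelis, and Sclerellus — a synapomorphy uniting that clade.
Most parsimonious ingroup topology: (((Aelis,(Sclerellus,Acroensis)),Merooma),Xiphis).
Xiphis is sister to the clade containing all other ingroup taxa, so it is the earliest-diverging (most basal) ingroup lineage.

Xiphis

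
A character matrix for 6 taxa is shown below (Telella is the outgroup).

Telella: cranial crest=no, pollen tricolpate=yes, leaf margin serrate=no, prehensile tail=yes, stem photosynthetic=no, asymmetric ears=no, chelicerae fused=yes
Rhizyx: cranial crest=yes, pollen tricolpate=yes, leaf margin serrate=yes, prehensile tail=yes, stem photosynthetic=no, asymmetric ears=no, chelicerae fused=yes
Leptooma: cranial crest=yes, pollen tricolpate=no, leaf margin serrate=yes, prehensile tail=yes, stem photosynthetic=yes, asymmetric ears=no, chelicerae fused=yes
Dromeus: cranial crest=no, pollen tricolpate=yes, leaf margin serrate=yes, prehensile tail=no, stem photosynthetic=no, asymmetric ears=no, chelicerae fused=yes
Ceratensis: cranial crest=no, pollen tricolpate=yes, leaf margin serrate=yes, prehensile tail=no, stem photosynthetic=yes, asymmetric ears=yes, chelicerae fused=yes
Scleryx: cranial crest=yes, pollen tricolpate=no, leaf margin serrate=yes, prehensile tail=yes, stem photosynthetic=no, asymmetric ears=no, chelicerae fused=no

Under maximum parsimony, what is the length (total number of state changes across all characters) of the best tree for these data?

Character polarity is set by the outgroup: the derived state is whichever differs from the outgroup's state, so for pollen tricolpate, prehensile tail, chelicerae fused the derived state is 'no', and for the remaining characters it is 'yes'.
cranial crest: derived state 'yes' in Leptooma, Rhizyx, and Scleryx only — synapomorphy for {Leptooma, Rhizyx, Scleryx}.
pollen tricolpate: derived state 'no' in Leptooma and Scleryx only — synapomorphy for {Leptooma, Scleryx}.
All ingroup taxa share the derived state 'yes' for leaf margin serrate; it defines the ingroup but does not resolve relationships within it.
prehensile tail: derived state 'no' in Ceratensis and Dromeus only — synapomorphy for {Ceratensis, Dromeus}.
stem photosynthetic groups Ceratensis and Leptooma, which is incompatible with the clades supported by the remaining characters; treating it as convergent (homoplasy) costs fewer steps than any alternative tree.
asymmetric ears: derived state 'yes' in Ceratensis only — an autapomorphy, so it tells us nothing about relationships among taxa.
chelicerae fused: derived state 'no' in Scleryx only — an autapomorphy, so it tells us nothing about relationships among taxa.
Most parsimonious ingroup topology: ((Rhizyx,(Leptooma,Scleryx)),(Dromeus,Ceratensis)).
Changes per character on this tree: cranial crest: 1; pollen tricolpate: 1; leaf margin serrate: 1; prehensile tail: 1; stem photosynthetic: 2; asymmetric ears: 1; chelicerae fused: 1.
Total = 8.

8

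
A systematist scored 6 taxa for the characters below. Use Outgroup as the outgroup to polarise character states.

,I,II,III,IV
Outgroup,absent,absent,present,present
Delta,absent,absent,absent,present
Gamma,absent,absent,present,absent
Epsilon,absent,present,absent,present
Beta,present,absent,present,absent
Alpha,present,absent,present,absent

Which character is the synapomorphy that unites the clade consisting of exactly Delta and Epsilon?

III

Character polarity is set by the outgroup: the derived state is whichever differs from the outgroup's state, so for III, IV the derived state is 'absent', and for the remaining characters it is 'present'.
Only Alpha and Beta show the derived state 'present' for I, supporting them as a clade.
II (derived state 'present') is unique to Epsilon (autapomorphy; uninformative for grouping).
III: derived state 'absent' in Delta and Epsilon only — synapomorphy for {Delta, Epsilon}.
Only Alpha, Beta, and Gamma show the derived state 'absent' for IV, supporting them as a clade.
Most parsimonious ingroup topology: ((Delta,Epsilon),(Gamma,(Beta,Alpha))).
The clade {Delta, Epsilon} is supported by III: its derived state 'absent' occurs in exactly those taxa and in no other taxon (including the outgroup).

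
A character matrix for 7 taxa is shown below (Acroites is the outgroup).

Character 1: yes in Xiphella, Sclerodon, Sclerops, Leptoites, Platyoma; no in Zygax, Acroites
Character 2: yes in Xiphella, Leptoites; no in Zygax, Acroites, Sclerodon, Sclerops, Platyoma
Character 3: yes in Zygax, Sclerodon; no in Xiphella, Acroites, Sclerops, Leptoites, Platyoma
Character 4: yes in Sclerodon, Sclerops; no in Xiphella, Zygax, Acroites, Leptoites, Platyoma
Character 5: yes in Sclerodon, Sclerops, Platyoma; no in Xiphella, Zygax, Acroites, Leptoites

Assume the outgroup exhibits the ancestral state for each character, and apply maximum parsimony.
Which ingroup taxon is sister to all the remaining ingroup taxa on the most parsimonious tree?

The outgroup has state 'no' for every character, so 'yes' is the derived state throughout.
Only Leptoites, Platyoma, Sclerodon, Sclerops, and Xiphella show the derived state 'yes' for Character 1, supporting them as a clade.
Only Leptoites and Xiphella show the derived state 'yes' for Character 2, supporting them as a clade.
Character 3 (state 'yes') occurs in Sclerodon and Zygax but conflicts with the nesting implied by the other characters — most parsimoniously interpreted as homoplasy.
Character 4 (derived state 'yes') is shared by Sclerodon and Sclerops — a synapomorphy uniting that clade.
Only Platyoma, Sclerodon, and Sclerops show the derived state 'yes' for Character 5, supporting them as a clade.
Most parsimonious ingroup topology: (((Leptoites,Xiphella),((Sclerodon,Sclerops),Platyoma)),Zygax).
Zygax is sister to the clade containing all other ingroup taxa, so it is the earliest-diverging (most basal) ingroup lineage.

Zygax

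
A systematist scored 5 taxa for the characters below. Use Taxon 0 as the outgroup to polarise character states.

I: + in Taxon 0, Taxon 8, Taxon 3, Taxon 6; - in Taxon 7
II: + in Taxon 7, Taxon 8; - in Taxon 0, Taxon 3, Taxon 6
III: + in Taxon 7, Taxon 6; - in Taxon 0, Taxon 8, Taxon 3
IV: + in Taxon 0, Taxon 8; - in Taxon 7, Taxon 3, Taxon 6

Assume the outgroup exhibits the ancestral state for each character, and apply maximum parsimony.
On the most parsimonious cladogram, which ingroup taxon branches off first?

Character polarity is set by the outgroup: the derived state is whichever differs from the outgroup's state, so for I, IV the derived state is '-', and for the remaining characters it is '+'.
I (derived state '-') is unique to Taxon 7 (autapomorphy; uninformative for grouping).
II groups Taxon 7 and Taxon 8, which is incompatible with the clades supported by the remaining characters; treating it as convergent (homoplasy) costs fewer steps than any alternative tree.
III: derived state '+' in Taxon 6 and Taxon 7 only — synapomorphy for {Taxon 6, Taxon 7}.
IV: derived state '-' in Taxon 3, Taxon 6, and Taxon 7 only — synapomorphy for {Taxon 3, Taxon 6, Taxon 7}.
Most parsimonious ingroup topology: (((Taxon 7,Taxon 6),Taxon 3),Taxon 8).
Taxon 8 is sister to the clade containing all other ingroup taxa, so it is the earliest-diverging (most basal) ingroup lineage.

Taxon 8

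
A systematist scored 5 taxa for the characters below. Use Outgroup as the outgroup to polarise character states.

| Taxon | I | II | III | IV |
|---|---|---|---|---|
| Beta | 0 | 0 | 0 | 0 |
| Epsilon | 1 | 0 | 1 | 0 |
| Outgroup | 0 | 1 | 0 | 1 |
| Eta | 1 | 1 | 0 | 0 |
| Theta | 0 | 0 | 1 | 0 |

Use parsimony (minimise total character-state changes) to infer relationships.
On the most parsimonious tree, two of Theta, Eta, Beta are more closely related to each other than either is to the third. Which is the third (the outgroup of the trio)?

Character polarity is set by the outgroup: the derived state is whichever differs from the outgroup's state, so for II, IV the derived state is '0', and for the remaining characters it is '1'.
I (state '1') occurs in Epsilon and Eta but conflicts with the nesting implied by the other characters — most parsimoniously interpreted as homoplasy.
II: derived state '0' in Beta, Epsilon, and Theta only — synapomorphy for {Beta, Epsilon, Theta}.
III: derived state '1' in Epsilon and Theta only — synapomorphy for {Epsilon, Theta}.
IV (derived state '0') is shared by all ingroup taxa — unites the whole ingroup.
Most parsimonious ingroup topology: (((Theta,Epsilon),Beta),Eta).
Theta and Beta share a more recent common ancestor with each other than either does with Eta, so Eta is the least closely related of the three.

Eta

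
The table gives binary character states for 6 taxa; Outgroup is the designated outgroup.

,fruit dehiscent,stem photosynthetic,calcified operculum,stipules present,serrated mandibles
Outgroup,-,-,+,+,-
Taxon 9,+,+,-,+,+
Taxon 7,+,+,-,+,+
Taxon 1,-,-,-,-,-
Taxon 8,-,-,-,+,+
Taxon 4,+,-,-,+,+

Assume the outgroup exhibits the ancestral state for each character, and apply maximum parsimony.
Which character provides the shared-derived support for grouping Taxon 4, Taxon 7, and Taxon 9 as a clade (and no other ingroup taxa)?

Character polarity is set by the outgroup: the derived state is whichever differs from the outgroup's state, so for calcified operculum, stipules present the derived state is '-', and for the remaining characters it is '+'.
fruit dehiscent (derived state '+') is shared by Taxon 4, Taxon 7, and Taxon 9 — a synapomorphy uniting that clade.
Only Taxon 7 and Taxon 9 show the derived state '+' for stem photosynthetic, supporting them as a clade.
calcified operculum (derived state '-') is shared by all ingroup taxa — unites the whole ingroup.
stipules present (derived state '-') is unique to Taxon 1 (autapomorphy; uninformative for grouping).
serrated mandibles (derived state '+') is shared by Taxon 4, Taxon 7, Taxon 8, and Taxon 9 — a synapomorphy uniting that clade.
Most parsimonious ingroup topology: ((((Taxon 9,Taxon 7),Taxon 4),Taxon 8),Taxon 1).
The clade {Taxon 4, Taxon 7, Taxon 9} is supported by fruit dehiscent: its derived state '+' occurs in exactly those taxa and in no other taxon (including the outgroup).

fruit dehiscent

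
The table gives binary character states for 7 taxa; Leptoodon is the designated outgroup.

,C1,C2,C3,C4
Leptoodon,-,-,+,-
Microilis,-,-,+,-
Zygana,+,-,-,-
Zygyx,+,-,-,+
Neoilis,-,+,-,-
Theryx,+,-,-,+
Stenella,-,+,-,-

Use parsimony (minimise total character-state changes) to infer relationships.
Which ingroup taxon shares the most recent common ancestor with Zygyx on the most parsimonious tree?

Theryx

Character polarity is set by the outgroup: the derived state is whichever differs from the outgroup's state, so for C3 the derived state is '-', and for the remaining characters it is '+'.
Only Theryx, Zygana, and Zygyx show the derived state '+' for C1, supporting them as a clade.
C2: derived state '+' in Neoilis and Stenella only — synapomorphy for {Neoilis, Stenella}.
Only Neoilis, Stenella, Theryx, Zygana, and Zygyx show the derived state '-' for C3, supporting them as a clade.
C4 (derived state '+') is shared by Theryx and Zygyx — a synapomorphy uniting that clade.
Most parsimonious ingroup topology: (Microilis,((Zygana,(Zygyx,Theryx)),(Neoilis,Stenella))).
Zygyx and Theryx form a cherry on this tree, so they are sister taxa.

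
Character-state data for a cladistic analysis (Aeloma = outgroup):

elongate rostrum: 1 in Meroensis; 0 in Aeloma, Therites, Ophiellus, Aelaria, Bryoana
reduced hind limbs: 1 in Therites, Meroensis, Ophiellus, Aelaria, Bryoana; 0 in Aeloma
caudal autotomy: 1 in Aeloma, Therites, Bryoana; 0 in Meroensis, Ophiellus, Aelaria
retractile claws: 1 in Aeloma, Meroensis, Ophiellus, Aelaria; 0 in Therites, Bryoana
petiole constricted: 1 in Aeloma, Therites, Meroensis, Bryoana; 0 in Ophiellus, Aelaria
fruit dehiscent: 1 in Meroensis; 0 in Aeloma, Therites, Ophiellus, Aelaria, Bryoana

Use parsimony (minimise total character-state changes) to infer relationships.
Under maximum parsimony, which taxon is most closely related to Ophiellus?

Character polarity is set by the outgroup: the derived state is whichever differs from the outgroup's state, so for caudal autotomy, retractile claws, petiole constricted the derived state is '0', and for the remaining characters it is '1'.
elongate rostrum (derived state '1') is unique to Meroensis (autapomorphy; uninformative for grouping).
reduced hind limbs (derived state '1') is shared by all ingroup taxa — unites the whole ingroup.
Only Aelaria, Meroensis, and Ophiellus show the derived state '0' for caudal autotomy, supporting them as a clade.
Only Bryoana and Therites show the derived state '0' for retractile claws, supporting them as a clade.
Only Aelaria and Ophiellus show the derived state '0' for petiole constricted, supporting them as a clade.
fruit dehiscent (derived state '1') is unique to Meroensis (autapomorphy; uninformative for grouping).
Most parsimonious ingroup topology: ((Therites,Bryoana),(Meroensis,(Ophiellus,Aelaria))).
Ophiellus and Aelaria form a cherry on this tree, so they are sister taxa.

Aelaria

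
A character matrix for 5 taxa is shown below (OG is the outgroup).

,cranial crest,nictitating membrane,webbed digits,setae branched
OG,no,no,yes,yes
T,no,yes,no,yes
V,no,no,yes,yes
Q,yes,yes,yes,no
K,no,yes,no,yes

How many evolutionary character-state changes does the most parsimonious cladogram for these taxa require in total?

Character polarity is set by the outgroup: the derived state is whichever differs from the outgroup's state, so for webbed digits, setae branched the derived state is 'no', and for the remaining characters it is 'yes'.
cranial crest: derived state 'yes' in Q only — an autapomorphy, so it tells us nothing about relationships among taxa.
nictitating membrane: derived state 'yes' in K, Q, and T only — synapomorphy for {K, Q, T}.
Only K and T show the derived state 'no' for webbed digits, supporting them as a clade.
setae branched: derived state 'no' in Q only — an autapomorphy, so it tells us nothing about relationships among taxa.
Most parsimonious ingroup topology: (((T,K),Q),V).
Changes per character on this tree: cranial crest: 1; nictitating membrane: 1; webbed digits: 1; setae branched: 1.
Total = 4.

4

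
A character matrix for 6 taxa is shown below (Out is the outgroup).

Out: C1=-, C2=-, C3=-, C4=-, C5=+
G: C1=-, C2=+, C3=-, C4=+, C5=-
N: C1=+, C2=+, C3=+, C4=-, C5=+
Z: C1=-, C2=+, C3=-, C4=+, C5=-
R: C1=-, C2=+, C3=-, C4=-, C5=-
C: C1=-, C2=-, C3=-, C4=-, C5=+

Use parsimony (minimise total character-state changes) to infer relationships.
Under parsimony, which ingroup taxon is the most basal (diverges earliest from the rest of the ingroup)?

Character polarity is set by the outgroup: the derived state is whichever differs from the outgroup's state, so for C5 the derived state is '-', and for the remaining characters it is '+'.
C1: derived state '+' in N only — an autapomorphy, so it tells us nothing about relationships among taxa.
Only G, N, R, and Z show the derived state '+' for C2, supporting them as a clade.
C3 (derived state '+') is unique to N (autapomorphy; uninformative for grouping).
C4: derived state '+' in G and Z only — synapomorphy for {G, Z}.
C5: derived state '-' in G, R, and Z only — synapomorphy for {G, R, Z}.
Most parsimonious ingroup topology: ((((G,Z),R),N),C).
C is sister to the clade containing all other ingroup taxa, so it is the earliest-diverging (most basal) ingroup lineage.

C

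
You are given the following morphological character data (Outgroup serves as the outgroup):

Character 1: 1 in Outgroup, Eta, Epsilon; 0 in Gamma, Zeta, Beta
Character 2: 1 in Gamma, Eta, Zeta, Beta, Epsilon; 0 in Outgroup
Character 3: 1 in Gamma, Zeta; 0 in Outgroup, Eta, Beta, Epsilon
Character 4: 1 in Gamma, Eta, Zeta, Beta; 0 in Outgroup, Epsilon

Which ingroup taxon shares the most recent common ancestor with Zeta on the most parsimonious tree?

Gamma

Character polarity is set by the outgroup: the derived state is whichever differs from the outgroup's state, so for Character 1 the derived state is '0', and for the remaining characters it is '1'.
Character 1: derived state '0' in Beta, Gamma, and Zeta only — synapomorphy for {Beta, Gamma, Zeta}.
Character 2 (derived state '1') is shared by all ingroup taxa — unites the whole ingroup.
Character 3 (derived state '1') is shared by Gamma and Zeta — a synapomorphy uniting that clade.
Character 4 (derived state '1') is shared by Beta, Eta, Gamma, and Zeta — a synapomorphy uniting that clade.
Most parsimonious ingroup topology: ((((Gamma,Zeta),Beta),Eta),Epsilon).
Zeta and Gamma form a cherry on this tree, so they are sister taxa.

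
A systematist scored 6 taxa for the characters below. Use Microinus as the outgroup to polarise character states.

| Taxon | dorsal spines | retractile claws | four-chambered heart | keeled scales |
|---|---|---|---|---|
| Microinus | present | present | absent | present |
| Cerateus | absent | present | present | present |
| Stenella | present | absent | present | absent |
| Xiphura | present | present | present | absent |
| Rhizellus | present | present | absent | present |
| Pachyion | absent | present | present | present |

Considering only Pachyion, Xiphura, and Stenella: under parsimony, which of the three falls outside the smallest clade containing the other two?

Character polarity is set by the outgroup: the derived state is whichever differs from the outgroup's state, so for dorsal spines, retractile claws, keeled scales the derived state is 'absent', and for the remaining characters it is 'present'.
Only Cerateus and Pachyion show the derived state 'absent' for dorsal spines, supporting them as a clade.
retractile claws (derived state 'absent') is unique to Stenella (autapomorphy; uninformative for grouping).
four-chambered heart (derived state 'present') is shared by Cerateus, Pachyion, Stenella, and Xiphura — a synapomorphy uniting that clade.
keeled scales (derived state 'absent') is shared by Stenella and Xiphura — a synapomorphy uniting that clade.
Most parsimonious ingroup topology: (((Cerateus,Pachyion),(Stenella,Xiphura)),Rhizellus).
Xiphura and Stenella share a more recent common ancestor with each other than either does with Pachyion, so Pachyion is the least closely related of the three.

Pachyion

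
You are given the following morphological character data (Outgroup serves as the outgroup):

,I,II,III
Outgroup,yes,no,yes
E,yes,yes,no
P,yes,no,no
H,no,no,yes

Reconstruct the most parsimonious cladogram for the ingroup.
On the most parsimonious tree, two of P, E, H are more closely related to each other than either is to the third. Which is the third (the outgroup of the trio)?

H

Character polarity is set by the outgroup: the derived state is whichever differs from the outgroup's state, so for I, III the derived state is 'no', and for the remaining characters it is 'yes'.
I: derived state 'no' in H only — an autapomorphy, so it tells us nothing about relationships among taxa.
II (derived state 'yes') is unique to E (autapomorphy; uninformative for grouping).
III: derived state 'no' in E and P only — synapomorphy for {E, P}.
Most parsimonious ingroup topology: ((E,P),H).
E and P share a more recent common ancestor with each other than either does with H, so H is the least closely related of the three.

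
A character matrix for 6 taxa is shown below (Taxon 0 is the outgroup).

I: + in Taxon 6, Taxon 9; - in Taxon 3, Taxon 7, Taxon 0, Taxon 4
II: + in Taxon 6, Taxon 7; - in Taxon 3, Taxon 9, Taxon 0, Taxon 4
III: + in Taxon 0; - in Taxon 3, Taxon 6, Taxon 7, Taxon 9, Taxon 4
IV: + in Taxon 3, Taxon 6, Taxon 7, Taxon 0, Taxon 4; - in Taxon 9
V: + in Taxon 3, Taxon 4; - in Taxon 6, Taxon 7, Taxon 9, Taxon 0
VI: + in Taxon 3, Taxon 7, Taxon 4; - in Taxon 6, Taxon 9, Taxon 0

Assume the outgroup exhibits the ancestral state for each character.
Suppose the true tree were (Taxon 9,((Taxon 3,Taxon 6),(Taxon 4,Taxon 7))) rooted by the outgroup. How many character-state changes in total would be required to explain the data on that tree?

10

Map each character onto (Taxon 9,((Taxon 3,Taxon 6),(Taxon 4,Taxon 7))) (rooted by Taxon 0) and count the minimum state changes it requires (Fitch parsimony):
I: 2; II: 2; III: 1; IV: 1; V: 2; VI: 2.
Total tree length = 10.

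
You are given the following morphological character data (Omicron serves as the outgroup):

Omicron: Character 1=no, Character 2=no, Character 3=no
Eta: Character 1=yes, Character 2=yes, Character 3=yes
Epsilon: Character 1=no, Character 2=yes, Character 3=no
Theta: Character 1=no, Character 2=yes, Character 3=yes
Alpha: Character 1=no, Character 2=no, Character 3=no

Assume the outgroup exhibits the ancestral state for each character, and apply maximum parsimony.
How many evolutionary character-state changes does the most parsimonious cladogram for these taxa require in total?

The outgroup has state 'no' for every character, so 'yes' is the derived state throughout.
Character 1 (derived state 'yes') is unique to Eta (autapomorphy; uninformative for grouping).
Character 2: derived state 'yes' in Epsilon, Eta, and Theta only — synapomorphy for {Epsilon, Eta, Theta}.
Character 3: derived state 'yes' in Eta and Theta only — synapomorphy for {Eta, Theta}.
Most parsimonious ingroup topology: (((Eta,Theta),Epsilon),Alpha).
Changes per character on this tree: Character 1: 1; Character 2: 1; Character 3: 1.
Total = 3.

3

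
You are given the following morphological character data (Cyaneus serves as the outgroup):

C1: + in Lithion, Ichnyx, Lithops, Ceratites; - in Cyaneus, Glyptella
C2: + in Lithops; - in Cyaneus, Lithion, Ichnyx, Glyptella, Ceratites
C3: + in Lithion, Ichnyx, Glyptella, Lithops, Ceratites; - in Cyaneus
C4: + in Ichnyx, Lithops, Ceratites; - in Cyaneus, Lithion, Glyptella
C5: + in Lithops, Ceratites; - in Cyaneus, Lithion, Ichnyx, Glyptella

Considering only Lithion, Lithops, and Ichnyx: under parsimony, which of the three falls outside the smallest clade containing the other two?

The outgroup has state '-' for every character, so '+' is the derived state throughout.
Only Ceratites, Ichnyx, Lithion, and Lithops show the derived state '+' for C1, supporting them as a clade.
C2 (derived state '+') is unique to Lithops (autapomorphy; uninformative for grouping).
All ingroup taxa share the derived state '+' for C3; it defines the ingroup but does not resolve relationships within it.
C4: derived state '+' in Ceratites, Ichnyx, and Lithops only — synapomorphy for {Ceratites, Ichnyx, Lithops}.
Only Ceratites and Lithops show the derived state '+' for C5, supporting them as a clade.
Most parsimonious ingroup topology: ((Lithion,(Ichnyx,(Lithops,Ceratites))),Glyptella).
Ichnyx and Lithops share a more recent common ancestor with each other than either does with Lithion, so Lithion is the least closely related of the three.

Lithion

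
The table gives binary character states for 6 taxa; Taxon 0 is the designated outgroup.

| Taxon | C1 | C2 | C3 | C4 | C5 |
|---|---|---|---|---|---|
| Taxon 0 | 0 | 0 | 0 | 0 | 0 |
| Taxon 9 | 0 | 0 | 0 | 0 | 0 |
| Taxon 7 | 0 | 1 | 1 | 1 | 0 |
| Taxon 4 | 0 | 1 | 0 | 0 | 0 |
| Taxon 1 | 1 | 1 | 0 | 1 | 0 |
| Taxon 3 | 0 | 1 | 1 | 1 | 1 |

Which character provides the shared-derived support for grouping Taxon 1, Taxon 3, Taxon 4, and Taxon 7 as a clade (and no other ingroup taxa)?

The outgroup has state '0' for every character, so '1' is the derived state throughout.
C1: derived state '1' in Taxon 1 only — an autapomorphy, so it tells us nothing about relationships among taxa.
C2 (derived state '1') is shared by Taxon 1, Taxon 3, Taxon 4, and Taxon 7 — a synapomorphy uniting that clade.
C3 (derived state '1') is shared by Taxon 3 and Taxon 7 — a synapomorphy uniting that clade.
C4 (derived state '1') is shared by Taxon 1, Taxon 3, and Taxon 7 — a synapomorphy uniting that clade.
C5 (derived state '1') is unique to Taxon 3 (autapomorphy; uninformative for grouping).
Most parsimonious ingroup topology: (Taxon 9,(((Taxon 7,Taxon 3),Taxon 1),Taxon 4)).
The clade {Taxon 1, Taxon 3, Taxon 4, Taxon 7} is supported by C2: its derived state '1' occurs in exactly those taxa and in no other taxon (including the outgroup).

C2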